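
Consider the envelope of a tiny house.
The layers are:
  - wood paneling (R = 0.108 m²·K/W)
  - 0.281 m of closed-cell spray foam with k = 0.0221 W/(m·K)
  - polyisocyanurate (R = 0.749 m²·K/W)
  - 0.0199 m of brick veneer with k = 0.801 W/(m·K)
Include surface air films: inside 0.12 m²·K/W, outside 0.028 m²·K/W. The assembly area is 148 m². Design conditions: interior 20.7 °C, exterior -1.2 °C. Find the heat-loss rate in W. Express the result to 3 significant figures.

236 W

0.281/0.0221 = 12.71
0.0199/0.801 = 0.02484
R_total = 0.12 + 0.108 + 12.71 + 0.749 + 0.02484 + 0.028 = 13.74 m²·K/W
Q = A·ΔT/R = 148 × (20.7 − (-1.2)) / 13.74 = 235.8 W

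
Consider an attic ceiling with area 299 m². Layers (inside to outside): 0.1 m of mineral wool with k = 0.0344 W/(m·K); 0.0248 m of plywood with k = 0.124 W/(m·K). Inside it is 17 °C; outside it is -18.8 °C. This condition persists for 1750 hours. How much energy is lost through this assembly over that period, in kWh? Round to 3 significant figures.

6030 kWh

0.1/0.0344 = 2.907
0.0248/0.124 = 0.2
R_total = 2.907 + 0.2 = 3.107 m²·K/W
Q = 299 × (17 − (-18.8)) / 3.107 = 3445 W
E = 3445 W × 1750 h / 1000 = 6029 kWh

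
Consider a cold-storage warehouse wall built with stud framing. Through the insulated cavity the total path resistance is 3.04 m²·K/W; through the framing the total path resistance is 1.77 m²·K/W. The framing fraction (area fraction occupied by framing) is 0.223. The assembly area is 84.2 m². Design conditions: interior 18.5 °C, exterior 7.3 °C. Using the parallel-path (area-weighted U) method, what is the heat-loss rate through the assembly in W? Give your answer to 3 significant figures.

U_eff = 0.777/3.04 + 0.223/1.77 = 0.2556 + 0.126 = 0.3816
R_eff = 1/U_eff = 2.621 m²·K/W
Q = 84.2 × (18.5 − 7.3) / 2.621 = 359.8 W

360 W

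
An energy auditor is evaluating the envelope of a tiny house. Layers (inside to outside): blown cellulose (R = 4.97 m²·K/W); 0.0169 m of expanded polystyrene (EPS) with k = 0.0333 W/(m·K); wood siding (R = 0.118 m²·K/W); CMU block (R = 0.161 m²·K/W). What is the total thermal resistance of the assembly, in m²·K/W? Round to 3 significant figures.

0.0169/0.0333 = 0.5075
R_total = 4.97 + 0.5075 + 0.118 + 0.161 = 5.757 m²·K/W

5.76 m²·K/W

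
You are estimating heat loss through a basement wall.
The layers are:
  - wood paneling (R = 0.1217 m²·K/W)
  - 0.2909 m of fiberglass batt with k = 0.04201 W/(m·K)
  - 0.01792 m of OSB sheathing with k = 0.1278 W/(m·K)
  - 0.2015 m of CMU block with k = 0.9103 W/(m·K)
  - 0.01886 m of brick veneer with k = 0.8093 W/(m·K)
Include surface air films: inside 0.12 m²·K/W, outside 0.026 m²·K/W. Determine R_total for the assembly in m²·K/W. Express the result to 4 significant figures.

0.2909/0.04201 = 6.9245
0.01792/0.1278 = 0.14022
0.2015/0.9103 = 0.22136
0.01886/0.8093 = 0.023304
R_total = 0.12 + 0.1217 + 6.9245 + 0.14022 + 0.22136 + 0.023304 + 0.026 = 7.5771 m²·K/W

7.577 m²·K/W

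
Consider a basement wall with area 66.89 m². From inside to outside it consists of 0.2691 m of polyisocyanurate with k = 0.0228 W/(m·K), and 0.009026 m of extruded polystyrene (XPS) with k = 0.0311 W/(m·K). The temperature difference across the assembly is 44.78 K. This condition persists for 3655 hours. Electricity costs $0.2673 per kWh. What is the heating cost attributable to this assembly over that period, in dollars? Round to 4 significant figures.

242.0 dollars

0.2691/0.0228 = 11.803
0.009026/0.0311 = 0.29023
R_total = 11.803 + 0.29023 = 12.093 m²·K/W
Q = 66.89 × 44.78 / 12.093 = 247.69 W
E = 247.69 W × 3655 h / 1000 = 905.32 kWh
Cost = 905.32 × 0.2673 = $241.99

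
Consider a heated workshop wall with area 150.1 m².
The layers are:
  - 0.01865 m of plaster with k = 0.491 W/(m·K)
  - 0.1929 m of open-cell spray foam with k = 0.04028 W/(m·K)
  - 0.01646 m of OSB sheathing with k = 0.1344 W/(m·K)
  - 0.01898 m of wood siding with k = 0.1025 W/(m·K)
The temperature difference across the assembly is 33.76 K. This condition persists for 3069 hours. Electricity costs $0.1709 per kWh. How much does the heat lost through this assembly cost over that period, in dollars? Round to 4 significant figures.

517.6 dollars

0.01865/0.491 = 0.037984
0.1929/0.04028 = 4.789
0.01646/0.1344 = 0.12247
0.01898/0.1025 = 0.18517
R_total = 0.037984 + 4.789 + 0.12247 + 0.18517 = 5.1346 m²·K/W
Q = 150.1 × 33.76 / 5.1346 = 986.91 W
E = 986.91 W × 3069 h / 1000 = 3028.8 kWh
Cost = 3028.8 × 0.1709 = $517.63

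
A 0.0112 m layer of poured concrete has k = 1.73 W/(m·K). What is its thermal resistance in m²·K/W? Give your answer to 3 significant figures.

0.00647 m²·K/W

R = L/k = 0.0112/1.73 = 0.006474 m²·K/W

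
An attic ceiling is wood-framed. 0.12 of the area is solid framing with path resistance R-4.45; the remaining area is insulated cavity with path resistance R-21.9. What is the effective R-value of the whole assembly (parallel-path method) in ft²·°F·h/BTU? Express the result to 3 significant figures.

14.9 ft²·°F·h/BTU

U_eff = 0.88/21.9 + 0.12/4.45 = 0.04018 + 0.02697 = 0.06715
R_eff = 1/U_eff = 14.89 ft²·°F·h/BTU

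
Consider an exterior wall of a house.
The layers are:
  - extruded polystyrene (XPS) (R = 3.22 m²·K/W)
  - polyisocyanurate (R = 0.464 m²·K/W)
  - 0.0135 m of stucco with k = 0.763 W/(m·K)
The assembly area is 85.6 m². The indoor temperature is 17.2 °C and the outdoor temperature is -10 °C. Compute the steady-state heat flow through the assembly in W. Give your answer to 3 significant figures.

629 W

0.0135/0.763 = 0.01769
R_total = 3.22 + 0.464 + 0.01769 = 3.702 m²·K/W
Q = A·ΔT/R = 85.6 × (17.2 − (-10)) / 3.702 = 629 W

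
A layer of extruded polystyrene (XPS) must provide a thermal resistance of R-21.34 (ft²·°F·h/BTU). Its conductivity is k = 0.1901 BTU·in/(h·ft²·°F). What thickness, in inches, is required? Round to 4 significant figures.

L = R × k = 21.34 × 0.1901 = 4.0567 in

4.057 in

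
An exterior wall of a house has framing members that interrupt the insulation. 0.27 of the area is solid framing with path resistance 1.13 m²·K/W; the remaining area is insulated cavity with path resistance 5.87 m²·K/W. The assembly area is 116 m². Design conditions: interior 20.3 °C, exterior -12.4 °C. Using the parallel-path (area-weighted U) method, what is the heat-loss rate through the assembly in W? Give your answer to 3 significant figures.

U_eff = 0.73/5.87 + 0.27/1.13 = 0.1244 + 0.2389 = 0.3633
R_eff = 1/U_eff = 2.753 m²·K/W
Q = 116 × (20.3 − (-12.4)) / 2.753 = 1378 W

1380 W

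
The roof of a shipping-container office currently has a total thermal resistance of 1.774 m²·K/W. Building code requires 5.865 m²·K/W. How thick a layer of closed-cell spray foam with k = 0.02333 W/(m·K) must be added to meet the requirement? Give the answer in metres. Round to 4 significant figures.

0.09544 m

ΔR = 5.865 − 1.774 = 4.091 m²·K/W
L = ΔR × k = 4.091 × 0.02333 = 0.095443 m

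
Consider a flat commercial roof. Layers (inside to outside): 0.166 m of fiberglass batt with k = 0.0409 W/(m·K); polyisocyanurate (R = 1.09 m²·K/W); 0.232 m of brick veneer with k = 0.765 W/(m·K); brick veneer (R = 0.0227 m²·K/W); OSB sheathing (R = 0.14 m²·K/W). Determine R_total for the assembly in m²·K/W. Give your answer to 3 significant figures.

0.166/0.0409 = 4.059
0.232/0.765 = 0.3033
R_total = 4.059 + 1.09 + 0.3033 + 0.0227 + 0.14 = 5.615 m²·K/W

5.61 m²·K/W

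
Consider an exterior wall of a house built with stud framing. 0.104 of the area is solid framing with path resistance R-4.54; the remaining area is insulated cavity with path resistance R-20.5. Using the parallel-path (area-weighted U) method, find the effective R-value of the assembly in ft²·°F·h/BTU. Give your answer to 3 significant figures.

U_eff = 0.896/20.5 + 0.104/4.54 = 0.04371 + 0.02291 = 0.06661
R_eff = 1/U_eff = 15.01 ft²·°F·h/BTU

15.0 ft²·°F·h/BTU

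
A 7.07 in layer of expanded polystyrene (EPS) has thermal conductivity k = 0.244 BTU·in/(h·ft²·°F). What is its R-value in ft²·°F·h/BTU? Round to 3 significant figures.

29.0 ft²·°F·h/BTU

R = L/k = 7.07/0.244 = 28.98 ft²·°F·h/BTU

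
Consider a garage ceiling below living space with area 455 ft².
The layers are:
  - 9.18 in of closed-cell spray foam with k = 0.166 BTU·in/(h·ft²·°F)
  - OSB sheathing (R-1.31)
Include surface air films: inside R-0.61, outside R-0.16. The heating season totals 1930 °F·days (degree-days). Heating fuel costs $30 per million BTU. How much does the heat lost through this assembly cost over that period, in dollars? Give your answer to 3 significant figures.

9.18/0.166 = 55.3
R_total = 0.61 + 55.3 + 1.31 + 0.16 = 57.38 ft²·°F·h/BTU
E = A × HDD × 24 / R = 455 × 1930 × 24 / 57.38 = 367300 BTU
Cost = 367300/10⁶ × 30 = $11.02

11.0 dollars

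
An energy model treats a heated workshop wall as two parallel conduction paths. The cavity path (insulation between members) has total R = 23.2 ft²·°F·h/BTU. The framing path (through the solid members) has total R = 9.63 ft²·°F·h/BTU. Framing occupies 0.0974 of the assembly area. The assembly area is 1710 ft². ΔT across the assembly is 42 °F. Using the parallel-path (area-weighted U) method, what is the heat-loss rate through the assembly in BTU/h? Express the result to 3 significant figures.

U_eff = 0.9026/23.2 + 0.0974/9.63 = 0.03891 + 0.01011 = 0.04902
R_eff = 1/U_eff = 20.4 ft²·°F·h/BTU
Q = 1710 × 42 / 20.4 = 3521 BTU/h

3520 BTU/h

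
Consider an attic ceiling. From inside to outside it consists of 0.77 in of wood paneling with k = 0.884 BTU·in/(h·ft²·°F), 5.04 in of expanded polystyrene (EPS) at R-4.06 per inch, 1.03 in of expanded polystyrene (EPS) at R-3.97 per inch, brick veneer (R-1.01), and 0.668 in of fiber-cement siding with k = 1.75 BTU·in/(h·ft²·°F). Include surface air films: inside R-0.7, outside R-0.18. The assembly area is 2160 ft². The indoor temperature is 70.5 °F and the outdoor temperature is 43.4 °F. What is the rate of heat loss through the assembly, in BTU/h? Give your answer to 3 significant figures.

2110 BTU/h

0.77/0.884 = 0.871
5.04 × 4.06 = 20.46
1.03 × 3.97 = 4.089
0.668/1.75 = 0.3817
R_total = 0.7 + 0.871 + 20.46 + 4.089 + 1.01 + 0.3817 + 0.18 = 27.69 ft²·°F·h/BTU
Q = A·ΔT/R = 2160 × (70.5 − 43.4) / 27.69 = 2114 BTU/h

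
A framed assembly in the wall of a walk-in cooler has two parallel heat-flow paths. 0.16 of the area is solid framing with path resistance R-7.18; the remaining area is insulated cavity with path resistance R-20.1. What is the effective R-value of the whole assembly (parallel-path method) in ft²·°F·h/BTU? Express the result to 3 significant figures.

15.6 ft²·°F·h/BTU

U_eff = 0.84/20.1 + 0.16/7.18 = 0.04179 + 0.02228 = 0.06408
R_eff = 1/U_eff = 15.61 ft²·°F·h/BTU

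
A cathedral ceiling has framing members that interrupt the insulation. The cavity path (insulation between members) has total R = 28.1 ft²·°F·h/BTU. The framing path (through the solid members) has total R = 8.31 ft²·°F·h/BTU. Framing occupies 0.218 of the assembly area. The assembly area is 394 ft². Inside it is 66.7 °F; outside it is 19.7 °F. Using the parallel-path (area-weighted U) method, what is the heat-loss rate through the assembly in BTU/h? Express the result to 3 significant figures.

1000 BTU/h

U_eff = 0.782/28.1 + 0.218/8.31 = 0.02783 + 0.02623 = 0.05406
R_eff = 1/U_eff = 18.5 ft²·°F·h/BTU
Q = 394 × (66.7 − 19.7) / 18.5 = 1001 BTU/h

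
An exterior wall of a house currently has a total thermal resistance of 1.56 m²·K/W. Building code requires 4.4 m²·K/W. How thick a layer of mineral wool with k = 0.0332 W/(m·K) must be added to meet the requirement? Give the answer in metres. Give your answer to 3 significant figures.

ΔR = 4.4 − 1.56 = 2.84 m²·K/W
L = ΔR × k = 2.84 × 0.0332 = 0.09429 m

0.0943 m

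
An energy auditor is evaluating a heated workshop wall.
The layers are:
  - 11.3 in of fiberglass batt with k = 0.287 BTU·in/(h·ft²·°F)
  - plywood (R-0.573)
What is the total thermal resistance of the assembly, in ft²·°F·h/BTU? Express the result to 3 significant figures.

11.3/0.287 = 39.37
R_total = 39.37 + 0.573 = 39.95 ft²·°F·h/BTU

39.9 ft²·°F·h/BTU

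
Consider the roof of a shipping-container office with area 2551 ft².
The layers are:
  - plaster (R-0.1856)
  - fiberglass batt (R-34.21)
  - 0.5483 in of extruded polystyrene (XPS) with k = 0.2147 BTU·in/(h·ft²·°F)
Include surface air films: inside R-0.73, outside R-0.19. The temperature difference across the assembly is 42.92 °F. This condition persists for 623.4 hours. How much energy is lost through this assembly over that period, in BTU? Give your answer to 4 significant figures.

1802000 BTU

0.5483/0.2147 = 2.5538
R_total = 0.73 + 0.1856 + 34.21 + 2.5538 + 0.19 = 37.869 ft²·°F·h/BTU
Q = 2551 × 42.92 / 37.869 = 2891.2 BTU/h
E = 2891.2 × 623.4 = 1802400 BTU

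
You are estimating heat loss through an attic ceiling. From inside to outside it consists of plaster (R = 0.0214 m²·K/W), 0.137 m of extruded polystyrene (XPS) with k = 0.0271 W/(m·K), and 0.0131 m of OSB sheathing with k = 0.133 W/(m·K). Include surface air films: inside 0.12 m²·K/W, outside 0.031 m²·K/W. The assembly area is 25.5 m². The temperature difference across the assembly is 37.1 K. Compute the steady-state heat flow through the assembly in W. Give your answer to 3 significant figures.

0.137/0.0271 = 5.055
0.0131/0.133 = 0.0985
R_total = 0.12 + 0.0214 + 5.055 + 0.0985 + 0.031 = 5.326 m²·K/W
Q = A·ΔT/R = 25.5 × 37.1 / 5.326 = 177.6 W

178 W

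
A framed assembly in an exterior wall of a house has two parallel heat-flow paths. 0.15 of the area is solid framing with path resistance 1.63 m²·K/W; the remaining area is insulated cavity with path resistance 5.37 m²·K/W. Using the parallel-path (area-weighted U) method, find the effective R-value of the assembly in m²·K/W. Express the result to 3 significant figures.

U_eff = 0.85/5.37 + 0.15/1.63 = 0.1583 + 0.09202 = 0.2503
R_eff = 1/U_eff = 3.995 m²·K/W

4.00 m²·K/W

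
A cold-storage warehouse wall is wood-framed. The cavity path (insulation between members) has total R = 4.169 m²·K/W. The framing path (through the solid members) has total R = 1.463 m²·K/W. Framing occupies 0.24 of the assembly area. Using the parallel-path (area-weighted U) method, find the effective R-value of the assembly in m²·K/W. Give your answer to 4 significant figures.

2.887 m²·K/W

U_eff = 0.76/4.169 + 0.24/1.463 = 0.1823 + 0.16405 = 0.34634
R_eff = 1/U_eff = 2.8873 m²·K/W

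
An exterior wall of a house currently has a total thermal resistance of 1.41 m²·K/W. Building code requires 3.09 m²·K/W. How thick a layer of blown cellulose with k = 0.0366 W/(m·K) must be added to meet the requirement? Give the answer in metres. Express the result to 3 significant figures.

0.0615 m

ΔR = 3.09 − 1.41 = 1.68 m²·K/W
L = ΔR × k = 1.68 × 0.0366 = 0.06149 m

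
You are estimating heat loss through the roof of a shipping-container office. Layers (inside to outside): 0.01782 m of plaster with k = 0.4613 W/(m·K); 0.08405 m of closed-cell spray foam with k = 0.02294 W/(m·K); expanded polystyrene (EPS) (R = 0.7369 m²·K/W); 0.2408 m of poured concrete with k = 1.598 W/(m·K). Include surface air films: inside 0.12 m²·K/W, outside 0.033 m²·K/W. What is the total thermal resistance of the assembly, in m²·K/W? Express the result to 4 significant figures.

4.743 m²·K/W

0.01782/0.4613 = 0.03863
0.08405/0.02294 = 3.6639
0.2408/1.598 = 0.15069
R_total = 0.12 + 0.03863 + 3.6639 + 0.7369 + 0.15069 + 0.033 = 4.7431 m²·K/W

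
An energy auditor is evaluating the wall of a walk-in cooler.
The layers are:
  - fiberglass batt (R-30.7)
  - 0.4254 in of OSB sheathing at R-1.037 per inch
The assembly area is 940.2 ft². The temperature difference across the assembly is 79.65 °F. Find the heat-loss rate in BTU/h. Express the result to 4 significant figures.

2405 BTU/h

0.4254 × 1.037 = 0.44114
R_total = 30.7 + 0.44114 = 31.141 ft²·°F·h/BTU
Q = A·ΔT/R = 940.2 × 79.65 / 31.141 = 2404.8 BTU/h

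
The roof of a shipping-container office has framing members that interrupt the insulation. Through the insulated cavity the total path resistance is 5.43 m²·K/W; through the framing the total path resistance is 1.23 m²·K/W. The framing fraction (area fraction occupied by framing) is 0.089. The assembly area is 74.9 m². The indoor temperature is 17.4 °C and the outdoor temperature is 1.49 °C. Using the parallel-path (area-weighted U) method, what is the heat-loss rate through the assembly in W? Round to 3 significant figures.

286 W

U_eff = 0.911/5.43 + 0.089/1.23 = 0.1678 + 0.07236 = 0.2401
R_eff = 1/U_eff = 4.164 m²·K/W
Q = 74.9 × (17.4 − 1.49) / 4.164 = 286.2 W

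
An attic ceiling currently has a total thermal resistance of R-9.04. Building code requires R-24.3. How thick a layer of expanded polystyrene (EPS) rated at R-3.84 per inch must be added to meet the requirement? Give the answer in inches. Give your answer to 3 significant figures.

ΔR = 24.3 − 9.04 = 15.26 ft²·°F·h/BTU
L = ΔR / (R/in) = 15.26/3.84 = 3.974 in

3.97 in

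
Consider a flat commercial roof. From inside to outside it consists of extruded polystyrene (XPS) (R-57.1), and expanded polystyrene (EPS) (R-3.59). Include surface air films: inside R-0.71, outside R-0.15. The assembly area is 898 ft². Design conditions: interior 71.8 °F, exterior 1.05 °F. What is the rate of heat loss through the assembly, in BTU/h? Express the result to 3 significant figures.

R_total = 0.71 + 57.1 + 3.59 + 0.15 = 61.55 ft²·°F·h/BTU
Q = A·ΔT/R = 898 × (71.8 − 1.05) / 61.55 = 1032 BTU/h

1030 BTU/h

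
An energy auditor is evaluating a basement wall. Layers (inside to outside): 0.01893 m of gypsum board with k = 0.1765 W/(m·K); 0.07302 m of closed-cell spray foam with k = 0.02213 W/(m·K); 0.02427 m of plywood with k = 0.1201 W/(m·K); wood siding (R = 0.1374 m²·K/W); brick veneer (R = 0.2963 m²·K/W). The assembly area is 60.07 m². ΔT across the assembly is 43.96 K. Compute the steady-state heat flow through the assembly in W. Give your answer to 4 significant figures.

0.01893/0.1765 = 0.10725
0.07302/0.02213 = 3.2996
0.02427/0.1201 = 0.20208
R_total = 0.10725 + 3.2996 + 0.20208 + 0.1374 + 0.2963 = 4.0426 m²·K/W
Q = A·ΔT/R = 60.07 × 43.96 / 4.0426 = 653.21 W

653.2 W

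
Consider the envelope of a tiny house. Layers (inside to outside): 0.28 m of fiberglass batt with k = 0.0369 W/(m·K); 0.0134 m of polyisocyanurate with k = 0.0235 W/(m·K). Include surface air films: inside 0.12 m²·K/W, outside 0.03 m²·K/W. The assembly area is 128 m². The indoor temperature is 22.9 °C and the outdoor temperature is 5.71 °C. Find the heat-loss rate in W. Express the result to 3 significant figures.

265 W

0.28/0.0369 = 7.588
0.0134/0.0235 = 0.5702
R_total = 0.12 + 7.588 + 0.5702 + 0.03 = 8.308 m²·K/W
Q = A·ΔT/R = 128 × (22.9 − 5.71) / 8.308 = 264.8 W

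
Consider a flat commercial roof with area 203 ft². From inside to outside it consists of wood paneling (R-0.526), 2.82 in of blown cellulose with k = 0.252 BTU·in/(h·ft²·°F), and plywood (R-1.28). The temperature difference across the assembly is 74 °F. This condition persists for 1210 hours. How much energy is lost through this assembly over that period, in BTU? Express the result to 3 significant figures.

1400000 BTU

2.82/0.252 = 11.19
R_total = 0.526 + 11.19 + 1.28 = 13 ft²·°F·h/BTU
Q = 203 × 74 / 13 = 1156 BTU/h
E = 1156 × 1210 = 1399000 BTU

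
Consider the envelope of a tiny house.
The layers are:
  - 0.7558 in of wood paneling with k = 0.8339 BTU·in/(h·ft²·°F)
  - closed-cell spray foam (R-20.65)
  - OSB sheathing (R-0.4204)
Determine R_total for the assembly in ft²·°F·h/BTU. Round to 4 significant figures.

0.7558/0.8339 = 0.90634
R_total = 0.90634 + 20.65 + 0.4204 = 21.977 ft²·°F·h/BTU

21.98 ft²·°F·h/BTU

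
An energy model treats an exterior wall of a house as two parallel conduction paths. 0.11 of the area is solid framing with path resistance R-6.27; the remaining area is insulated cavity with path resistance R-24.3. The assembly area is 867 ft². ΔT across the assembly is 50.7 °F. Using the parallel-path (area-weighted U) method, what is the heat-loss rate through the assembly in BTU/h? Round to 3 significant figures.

U_eff = 0.89/24.3 + 0.11/6.27 = 0.03663 + 0.01754 = 0.05417
R_eff = 1/U_eff = 18.46 ft²·°F·h/BTU
Q = 867 × 50.7 / 18.46 = 2381 BTU/h

2380 BTU/h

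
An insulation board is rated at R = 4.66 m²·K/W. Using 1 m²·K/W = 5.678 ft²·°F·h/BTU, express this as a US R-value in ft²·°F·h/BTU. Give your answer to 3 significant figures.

R_US = 4.66 × 5.678 = 26.46

26.5 ft²·°F·h/BTU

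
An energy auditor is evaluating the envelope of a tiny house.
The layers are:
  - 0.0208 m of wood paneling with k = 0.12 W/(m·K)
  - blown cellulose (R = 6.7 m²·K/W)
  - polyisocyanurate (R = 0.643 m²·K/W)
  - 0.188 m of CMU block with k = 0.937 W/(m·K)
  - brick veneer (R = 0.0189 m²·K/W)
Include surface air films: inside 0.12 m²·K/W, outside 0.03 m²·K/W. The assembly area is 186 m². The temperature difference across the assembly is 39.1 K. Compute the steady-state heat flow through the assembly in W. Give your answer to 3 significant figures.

922 W

0.0208/0.12 = 0.1733
0.188/0.937 = 0.2006
R_total = 0.12 + 0.1733 + 6.7 + 0.643 + 0.2006 + 0.0189 + 0.03 = 7.886 m²·K/W
Q = A·ΔT/R = 186 × 39.1 / 7.886 = 922.2 W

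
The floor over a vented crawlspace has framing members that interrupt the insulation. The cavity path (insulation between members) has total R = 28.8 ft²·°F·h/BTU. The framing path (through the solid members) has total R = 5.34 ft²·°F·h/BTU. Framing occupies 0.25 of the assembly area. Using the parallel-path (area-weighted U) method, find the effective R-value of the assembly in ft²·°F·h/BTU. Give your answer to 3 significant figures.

U_eff = 0.75/28.8 + 0.25/5.34 = 0.02604 + 0.04682 = 0.07286
R_eff = 1/U_eff = 13.73 ft²·°F·h/BTU

13.7 ft²·°F·h/BTU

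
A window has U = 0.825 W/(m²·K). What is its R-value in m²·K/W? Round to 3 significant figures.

1.21 m²·K/W

R = 1/U = 1/0.825 = 1.212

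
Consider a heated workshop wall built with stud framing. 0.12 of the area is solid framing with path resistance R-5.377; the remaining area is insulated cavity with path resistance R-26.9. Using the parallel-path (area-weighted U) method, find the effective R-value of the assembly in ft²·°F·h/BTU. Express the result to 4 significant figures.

18.17 ft²·°F·h/BTU

U_eff = 0.88/26.9 + 0.12/5.377 = 0.032714 + 0.022317 = 0.055031
R_eff = 1/U_eff = 18.172 ft²·°F·h/BTU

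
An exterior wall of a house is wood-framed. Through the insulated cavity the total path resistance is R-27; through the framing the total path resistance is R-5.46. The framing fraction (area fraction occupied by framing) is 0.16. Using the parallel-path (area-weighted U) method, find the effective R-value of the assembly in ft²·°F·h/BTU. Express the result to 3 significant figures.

16.6 ft²·°F·h/BTU

U_eff = 0.84/27 + 0.16/5.46 = 0.03111 + 0.0293 = 0.06042
R_eff = 1/U_eff = 16.55 ft²·°F·h/BTU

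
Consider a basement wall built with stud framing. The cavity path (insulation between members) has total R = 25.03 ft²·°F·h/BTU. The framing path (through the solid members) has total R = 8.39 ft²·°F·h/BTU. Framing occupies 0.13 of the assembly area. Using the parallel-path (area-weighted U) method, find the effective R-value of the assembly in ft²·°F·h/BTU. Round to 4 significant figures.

19.90 ft²·°F·h/BTU

U_eff = 0.87/25.03 + 0.13/8.39 = 0.034758 + 0.015495 = 0.050253
R_eff = 1/U_eff = 19.899 ft²·°F·h/BTU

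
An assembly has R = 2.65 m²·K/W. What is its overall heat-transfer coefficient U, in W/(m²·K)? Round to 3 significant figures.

U = 1/R = 1/2.65 = 0.3774

0.377 W/(m²·K)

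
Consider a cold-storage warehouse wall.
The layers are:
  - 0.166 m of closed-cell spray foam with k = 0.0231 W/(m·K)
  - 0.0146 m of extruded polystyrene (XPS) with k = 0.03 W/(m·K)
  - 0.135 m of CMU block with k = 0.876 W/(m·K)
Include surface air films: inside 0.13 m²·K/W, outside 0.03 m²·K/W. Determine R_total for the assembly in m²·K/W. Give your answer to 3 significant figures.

7.99 m²·K/W

0.166/0.0231 = 7.186
0.0146/0.03 = 0.4867
0.135/0.876 = 0.1541
R_total = 0.13 + 7.186 + 0.4867 + 0.1541 + 0.03 = 7.987 m²·K/W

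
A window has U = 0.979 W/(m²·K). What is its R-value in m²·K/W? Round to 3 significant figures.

1.02 m²·K/W

R = 1/U = 1/0.979 = 1.021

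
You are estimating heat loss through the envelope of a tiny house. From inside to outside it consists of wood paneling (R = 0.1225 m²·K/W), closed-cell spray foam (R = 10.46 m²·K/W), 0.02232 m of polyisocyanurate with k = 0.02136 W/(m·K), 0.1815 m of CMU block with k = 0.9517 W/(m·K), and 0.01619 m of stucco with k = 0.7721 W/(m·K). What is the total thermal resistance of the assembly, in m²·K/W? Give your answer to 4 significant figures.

11.84 m²·K/W

0.02232/0.02136 = 1.0449
0.1815/0.9517 = 0.19071
0.01619/0.7721 = 0.020969
R_total = 0.1225 + 10.46 + 1.0449 + 0.19071 + 0.020969 = 11.839 m²·K/W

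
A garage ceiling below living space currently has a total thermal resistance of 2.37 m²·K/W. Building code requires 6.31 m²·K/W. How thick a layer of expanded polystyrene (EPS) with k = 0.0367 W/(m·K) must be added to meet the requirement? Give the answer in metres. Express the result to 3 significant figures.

0.145 m

ΔR = 6.31 − 2.37 = 3.94 m²·K/W
L = ΔR × k = 3.94 × 0.0367 = 0.1446 m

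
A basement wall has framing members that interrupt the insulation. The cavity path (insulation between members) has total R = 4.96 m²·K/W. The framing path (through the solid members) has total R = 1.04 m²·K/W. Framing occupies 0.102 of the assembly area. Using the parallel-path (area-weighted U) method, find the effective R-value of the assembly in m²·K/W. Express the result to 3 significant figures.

U_eff = 0.898/4.96 + 0.102/1.04 = 0.181 + 0.09808 = 0.2791
R_eff = 1/U_eff = 3.583 m²·K/W

3.58 m²·K/W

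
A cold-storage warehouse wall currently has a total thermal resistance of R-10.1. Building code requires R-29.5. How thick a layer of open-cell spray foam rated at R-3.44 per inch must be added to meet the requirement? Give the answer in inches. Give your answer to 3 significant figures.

ΔR = 29.5 − 10.1 = 19.4 ft²·°F·h/BTU
L = ΔR / (R/in) = 19.4/3.44 = 5.64 in

5.64 in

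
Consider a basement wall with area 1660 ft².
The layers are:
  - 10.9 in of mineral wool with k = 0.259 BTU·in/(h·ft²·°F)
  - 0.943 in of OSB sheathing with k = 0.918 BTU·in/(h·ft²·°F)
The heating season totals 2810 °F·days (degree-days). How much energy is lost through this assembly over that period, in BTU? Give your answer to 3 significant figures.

2600000 BTU

10.9/0.259 = 42.08
0.943/0.918 = 1.027
R_total = 42.08 + 1.027 = 43.11 ft²·°F·h/BTU
E = A × HDD × 24 / R = 1660 × 2810 × 24 / 43.11 = 2597000 BTU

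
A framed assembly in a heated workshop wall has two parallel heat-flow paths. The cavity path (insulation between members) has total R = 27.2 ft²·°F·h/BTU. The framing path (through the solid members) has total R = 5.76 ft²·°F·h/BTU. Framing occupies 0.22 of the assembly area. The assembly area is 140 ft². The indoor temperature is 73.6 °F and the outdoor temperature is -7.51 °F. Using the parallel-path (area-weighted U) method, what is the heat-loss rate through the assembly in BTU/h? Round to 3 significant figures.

759 BTU/h

U_eff = 0.78/27.2 + 0.22/5.76 = 0.02868 + 0.03819 = 0.06687
R_eff = 1/U_eff = 14.95 ft²·°F·h/BTU
Q = 140 × (73.6 − (-7.51)) / 14.95 = 759.3 BTU/h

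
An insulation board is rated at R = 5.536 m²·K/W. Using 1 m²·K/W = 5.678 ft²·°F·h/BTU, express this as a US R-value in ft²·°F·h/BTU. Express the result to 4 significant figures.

R_US = 5.536 × 5.678 = 31.433

31.43 ft²·°F·h/BTU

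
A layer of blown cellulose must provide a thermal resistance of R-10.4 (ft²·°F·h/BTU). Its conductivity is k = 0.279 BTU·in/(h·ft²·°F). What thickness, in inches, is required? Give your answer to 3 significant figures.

2.90 in

L = R × k = 10.4 × 0.279 = 2.902 in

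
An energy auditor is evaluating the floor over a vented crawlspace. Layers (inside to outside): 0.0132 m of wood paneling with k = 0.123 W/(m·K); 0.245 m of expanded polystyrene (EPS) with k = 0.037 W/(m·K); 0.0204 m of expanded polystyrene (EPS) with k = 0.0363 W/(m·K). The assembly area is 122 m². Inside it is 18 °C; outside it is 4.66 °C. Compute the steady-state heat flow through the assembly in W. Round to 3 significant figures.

223 W

0.0132/0.123 = 0.1073
0.245/0.037 = 6.622
0.0204/0.0363 = 0.562
R_total = 0.1073 + 6.622 + 0.562 = 7.291 m²·K/W
Q = A·ΔT/R = 122 × (18 − 4.66) / 7.291 = 223.2 W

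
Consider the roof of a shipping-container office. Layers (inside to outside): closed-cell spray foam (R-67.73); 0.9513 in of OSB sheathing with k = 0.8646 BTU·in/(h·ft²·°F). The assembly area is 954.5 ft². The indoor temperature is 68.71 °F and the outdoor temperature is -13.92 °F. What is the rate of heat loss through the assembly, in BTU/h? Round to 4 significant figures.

0.9513/0.8646 = 1.1003
R_total = 67.73 + 1.1003 = 68.83 ft²·°F·h/BTU
Q = A·ΔT/R = 954.5 × (68.71 − (-13.92)) / 68.83 = 1145.9 BTU/h

1146 BTU/h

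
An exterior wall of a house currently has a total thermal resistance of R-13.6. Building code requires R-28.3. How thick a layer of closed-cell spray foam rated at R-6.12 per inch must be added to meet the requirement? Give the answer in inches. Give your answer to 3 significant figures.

2.40 in

ΔR = 28.3 − 13.6 = 14.7 ft²·°F·h/BTU
L = ΔR / (R/in) = 14.7/6.12 = 2.402 in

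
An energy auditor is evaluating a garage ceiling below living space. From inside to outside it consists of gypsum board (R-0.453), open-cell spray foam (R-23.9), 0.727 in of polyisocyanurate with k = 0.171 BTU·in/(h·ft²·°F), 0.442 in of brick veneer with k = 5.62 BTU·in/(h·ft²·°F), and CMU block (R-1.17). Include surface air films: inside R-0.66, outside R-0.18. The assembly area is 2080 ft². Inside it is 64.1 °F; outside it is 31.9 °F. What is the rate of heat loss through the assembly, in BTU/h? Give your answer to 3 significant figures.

0.727/0.171 = 4.251
0.442/5.62 = 0.07865
R_total = 0.66 + 0.453 + 23.9 + 4.251 + 0.07865 + 1.17 + 0.18 = 30.69 ft²·°F·h/BTU
Q = A·ΔT/R = 2080 × (64.1 − 31.9) / 30.69 = 2182 BTU/h

2180 BTU/h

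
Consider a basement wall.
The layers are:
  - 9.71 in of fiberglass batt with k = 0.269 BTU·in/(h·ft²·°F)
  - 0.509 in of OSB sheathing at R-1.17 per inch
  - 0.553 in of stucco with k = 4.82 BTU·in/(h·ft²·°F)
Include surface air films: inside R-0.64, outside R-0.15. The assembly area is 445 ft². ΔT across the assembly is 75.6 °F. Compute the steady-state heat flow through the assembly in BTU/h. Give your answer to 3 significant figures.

9.71/0.269 = 36.1
0.509 × 1.17 = 0.5955
0.553/4.82 = 0.1147
R_total = 0.64 + 36.1 + 0.5955 + 0.1147 + 0.15 = 37.6 ft²·°F·h/BTU
Q = A·ΔT/R = 445 × 75.6 / 37.6 = 894.8 BTU/h

895 BTU/h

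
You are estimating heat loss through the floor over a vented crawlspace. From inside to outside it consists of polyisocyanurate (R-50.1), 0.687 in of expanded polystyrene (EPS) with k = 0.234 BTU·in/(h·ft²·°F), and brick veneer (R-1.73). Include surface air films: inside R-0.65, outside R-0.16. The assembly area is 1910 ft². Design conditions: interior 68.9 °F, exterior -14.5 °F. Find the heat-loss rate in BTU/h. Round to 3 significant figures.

2870 BTU/h

0.687/0.234 = 2.936
R_total = 0.65 + 50.1 + 2.936 + 1.73 + 0.16 = 55.58 ft²·°F·h/BTU
Q = A·ΔT/R = 1910 × (68.9 − (-14.5)) / 55.58 = 2866 BTU/h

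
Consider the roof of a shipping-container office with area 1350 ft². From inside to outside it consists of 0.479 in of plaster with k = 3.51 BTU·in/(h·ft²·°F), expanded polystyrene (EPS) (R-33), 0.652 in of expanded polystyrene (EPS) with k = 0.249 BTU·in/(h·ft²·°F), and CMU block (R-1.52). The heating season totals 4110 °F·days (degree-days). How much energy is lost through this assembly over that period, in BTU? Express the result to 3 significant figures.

0.479/3.51 = 0.1365
0.652/0.249 = 2.618
R_total = 0.1365 + 33 + 2.618 + 1.52 = 37.27 ft²·°F·h/BTU
E = A × HDD × 24 / R = 1350 × 4110 × 24 / 37.27 = 3572000 BTU

3570000 BTU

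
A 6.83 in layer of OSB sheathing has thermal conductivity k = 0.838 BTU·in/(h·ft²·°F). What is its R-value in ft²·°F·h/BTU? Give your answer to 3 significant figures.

8.15 ft²·°F·h/BTU

R = L/k = 6.83/0.838 = 8.15 ft²·°F·h/BTU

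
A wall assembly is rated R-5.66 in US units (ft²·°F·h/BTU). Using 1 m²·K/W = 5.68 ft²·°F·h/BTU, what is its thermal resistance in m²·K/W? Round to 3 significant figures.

0.996 m²·K/W

R_SI = 5.66/5.68 = 0.9965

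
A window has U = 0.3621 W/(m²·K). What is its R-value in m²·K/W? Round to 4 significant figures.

R = 1/U = 1/0.3621 = 2.7617

2.762 m²·K/W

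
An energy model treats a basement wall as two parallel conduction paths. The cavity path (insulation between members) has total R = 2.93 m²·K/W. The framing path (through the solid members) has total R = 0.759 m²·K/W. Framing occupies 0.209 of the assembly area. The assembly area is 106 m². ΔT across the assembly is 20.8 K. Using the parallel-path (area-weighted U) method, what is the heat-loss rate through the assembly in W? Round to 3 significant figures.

U_eff = 0.791/2.93 + 0.209/0.759 = 0.27 + 0.2754 = 0.5453
R_eff = 1/U_eff = 1.834 m²·K/W
Q = 106 × 20.8 / 1.834 = 1202 W

1200 W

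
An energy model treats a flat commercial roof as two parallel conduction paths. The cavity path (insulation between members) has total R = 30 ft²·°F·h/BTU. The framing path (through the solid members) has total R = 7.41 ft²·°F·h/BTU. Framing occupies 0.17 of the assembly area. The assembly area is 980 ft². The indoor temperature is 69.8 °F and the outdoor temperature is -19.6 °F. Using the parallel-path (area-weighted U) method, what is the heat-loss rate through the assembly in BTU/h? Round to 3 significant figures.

4430 BTU/h

U_eff = 0.83/30 + 0.17/7.41 = 0.02767 + 0.02294 = 0.05061
R_eff = 1/U_eff = 19.76 ft²·°F·h/BTU
Q = 980 × (69.8 − (-19.6)) / 19.76 = 4434 BTU/h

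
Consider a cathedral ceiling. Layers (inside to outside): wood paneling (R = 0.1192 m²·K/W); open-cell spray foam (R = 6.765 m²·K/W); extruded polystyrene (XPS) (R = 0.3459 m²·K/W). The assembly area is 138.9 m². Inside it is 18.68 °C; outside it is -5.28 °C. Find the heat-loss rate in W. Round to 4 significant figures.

460.3 W

R_total = 0.1192 + 6.765 + 0.3459 = 7.2301 m²·K/W
Q = A·ΔT/R = 138.9 × (18.68 − (-5.28)) / 7.2301 = 460.3 W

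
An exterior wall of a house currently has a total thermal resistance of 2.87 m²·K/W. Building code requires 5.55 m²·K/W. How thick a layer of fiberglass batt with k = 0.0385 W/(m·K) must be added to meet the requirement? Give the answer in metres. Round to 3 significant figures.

ΔR = 5.55 − 2.87 = 2.68 m²·K/W
L = ΔR × k = 2.68 × 0.0385 = 0.1032 m

0.103 m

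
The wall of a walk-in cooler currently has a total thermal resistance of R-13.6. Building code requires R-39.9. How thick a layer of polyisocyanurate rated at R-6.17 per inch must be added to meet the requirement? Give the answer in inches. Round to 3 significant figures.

ΔR = 39.9 − 13.6 = 26.3 ft²·°F·h/BTU
L = ΔR / (R/in) = 26.3/6.17 = 4.263 in

4.26 in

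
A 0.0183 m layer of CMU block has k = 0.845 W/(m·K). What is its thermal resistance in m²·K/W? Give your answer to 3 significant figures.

0.0217 m²·K/W

R = L/k = 0.0183/0.845 = 0.02166 m²·K/W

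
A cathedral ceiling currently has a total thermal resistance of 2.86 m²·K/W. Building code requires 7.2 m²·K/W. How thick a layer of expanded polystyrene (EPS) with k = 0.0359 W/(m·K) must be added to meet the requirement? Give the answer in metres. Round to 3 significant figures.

0.156 m

ΔR = 7.2 − 2.86 = 4.34 m²·K/W
L = ΔR × k = 4.34 × 0.0359 = 0.1558 m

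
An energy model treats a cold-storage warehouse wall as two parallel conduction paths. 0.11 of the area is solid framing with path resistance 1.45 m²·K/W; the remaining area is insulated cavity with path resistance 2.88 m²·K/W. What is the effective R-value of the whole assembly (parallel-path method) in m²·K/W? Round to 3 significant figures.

2.60 m²·K/W

U_eff = 0.89/2.88 + 0.11/1.45 = 0.309 + 0.07586 = 0.3849
R_eff = 1/U_eff = 2.598 m²·K/W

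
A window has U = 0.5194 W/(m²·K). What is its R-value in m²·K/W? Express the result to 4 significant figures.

1.925 m²·K/W

R = 1/U = 1/0.5194 = 1.9253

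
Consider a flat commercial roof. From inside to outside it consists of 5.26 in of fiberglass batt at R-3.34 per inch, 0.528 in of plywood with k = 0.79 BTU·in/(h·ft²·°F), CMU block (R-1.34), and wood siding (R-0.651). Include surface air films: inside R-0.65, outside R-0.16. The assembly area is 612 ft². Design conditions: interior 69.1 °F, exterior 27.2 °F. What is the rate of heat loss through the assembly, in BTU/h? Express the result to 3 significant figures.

1220 BTU/h

5.26 × 3.34 = 17.57
0.528/0.79 = 0.6684
R_total = 0.65 + 17.57 + 0.6684 + 1.34 + 0.651 + 0.16 = 21.04 ft²·°F·h/BTU
Q = A·ΔT/R = 612 × (69.1 − 27.2) / 21.04 = 1219 BTU/h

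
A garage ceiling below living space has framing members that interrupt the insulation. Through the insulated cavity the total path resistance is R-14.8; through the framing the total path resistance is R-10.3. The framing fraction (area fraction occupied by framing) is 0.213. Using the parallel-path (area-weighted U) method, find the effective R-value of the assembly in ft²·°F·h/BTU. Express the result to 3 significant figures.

13.5 ft²·°F·h/BTU

U_eff = 0.787/14.8 + 0.213/10.3 = 0.05318 + 0.02068 = 0.07386
R_eff = 1/U_eff = 13.54 ft²·°F·h/BTU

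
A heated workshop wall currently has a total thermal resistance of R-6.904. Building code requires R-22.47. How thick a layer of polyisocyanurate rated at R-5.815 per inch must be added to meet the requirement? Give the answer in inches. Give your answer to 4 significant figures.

ΔR = 22.47 − 6.904 = 15.566 ft²·°F·h/BTU
L = ΔR / (R/in) = 15.566/5.815 = 2.6769 in

2.677 in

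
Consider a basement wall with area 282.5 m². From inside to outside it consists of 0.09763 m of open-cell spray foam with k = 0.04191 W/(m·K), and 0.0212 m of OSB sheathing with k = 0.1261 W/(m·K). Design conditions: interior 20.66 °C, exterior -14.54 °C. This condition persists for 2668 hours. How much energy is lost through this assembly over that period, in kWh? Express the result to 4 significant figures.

10620 kWh

0.09763/0.04191 = 2.3295
0.0212/0.1261 = 0.16812
R_total = 2.3295 + 0.16812 = 2.4976 m²·K/W
Q = 282.5 × (20.66 − (-14.54)) / 2.4976 = 3981.4 W
E = 3981.4 W × 2668 h / 1000 = 10622 kWh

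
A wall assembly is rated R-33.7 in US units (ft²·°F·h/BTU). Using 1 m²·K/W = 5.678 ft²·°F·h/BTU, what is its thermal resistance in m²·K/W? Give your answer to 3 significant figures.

R_SI = 33.7/5.678 = 5.935

5.94 m²·K/W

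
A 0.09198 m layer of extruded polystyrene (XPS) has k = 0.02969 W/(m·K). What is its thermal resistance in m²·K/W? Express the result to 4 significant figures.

R = L/k = 0.09198/0.02969 = 3.098 m²·K/W

3.098 m²·K/W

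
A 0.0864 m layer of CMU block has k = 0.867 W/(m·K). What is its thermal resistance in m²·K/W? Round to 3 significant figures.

0.0997 m²·K/W

R = L/k = 0.0864/0.867 = 0.09965 m²·K/W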